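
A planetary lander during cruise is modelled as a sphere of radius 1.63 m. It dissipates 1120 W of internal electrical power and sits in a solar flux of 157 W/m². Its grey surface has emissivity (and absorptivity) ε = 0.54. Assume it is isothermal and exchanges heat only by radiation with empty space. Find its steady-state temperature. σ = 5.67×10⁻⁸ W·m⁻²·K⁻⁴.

T ≈ 206 K

At steady state, absorbed solar power + internal power = radiated power.
Absorbed: α·S·A_cross = 0.54·157·8.347 = 707.6 W (cross-section πr²).
Total input = 707.6 + 1120 = 1828 W.
Radiated: εσ·A_surf·T⁴ with A_surf = 4πr² = 33.39 m².
T⁴ = 1828/(0.54·5.67×10⁻⁸·33.39) = 1.788×10⁹ K⁴.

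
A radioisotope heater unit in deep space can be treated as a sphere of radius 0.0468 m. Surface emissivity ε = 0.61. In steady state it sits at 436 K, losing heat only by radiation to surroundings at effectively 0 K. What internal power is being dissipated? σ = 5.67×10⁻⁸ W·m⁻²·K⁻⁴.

P ≈ 34.4 W

Steady state: P = εσA T⁴.
A = 4πr² = 0.02752 m²; T⁴ = (436)⁴ = 3.614×10¹⁰ K⁴.
P = 0.61 × 5.67×10⁻⁸ × 0.02752 × 3.614×10¹⁰.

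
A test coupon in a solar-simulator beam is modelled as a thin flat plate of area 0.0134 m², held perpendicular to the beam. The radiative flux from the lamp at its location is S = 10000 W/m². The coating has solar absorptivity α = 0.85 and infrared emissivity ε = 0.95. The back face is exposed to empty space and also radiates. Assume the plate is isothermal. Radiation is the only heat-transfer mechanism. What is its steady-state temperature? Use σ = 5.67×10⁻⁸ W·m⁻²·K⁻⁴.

T ≈ 530 K

At equilibrium, absorbed power = emitted power.
Absorbing cross-section = A = 0.01340 m²; emitting surface = 2A = 0.02680 m² (ratio 2).
αS·A_cross = εσ·A_surf·T⁴  ⇒  T⁴ = αS/(ε·2σ).
T⁴ = 0.850·10000/(0.95·2·5.67×10⁻⁸) = 7.890×10¹⁰ K⁴.
T = (7.890×10¹⁰)^(1/4).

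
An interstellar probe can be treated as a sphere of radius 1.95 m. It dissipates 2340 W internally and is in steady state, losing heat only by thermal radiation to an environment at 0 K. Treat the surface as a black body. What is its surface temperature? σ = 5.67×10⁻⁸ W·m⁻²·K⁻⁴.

Steady state: internal power = radiated power, P = εσA T⁴.
Radiating area A = 4πr² = 47.78 m².
T⁴ = P/(εσA) = 2340/(1.0·5.67×10⁻⁸·47.78) = 8.637×10⁸ K⁴.
T = (8.637×10⁸)^(1/4).

T ≈ 171 K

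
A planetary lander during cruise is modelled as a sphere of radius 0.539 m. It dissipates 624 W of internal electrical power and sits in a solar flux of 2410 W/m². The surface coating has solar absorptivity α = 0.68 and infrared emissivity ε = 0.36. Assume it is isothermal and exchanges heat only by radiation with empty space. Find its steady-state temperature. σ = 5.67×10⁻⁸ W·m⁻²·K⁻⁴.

At steady state, absorbed solar power + internal power = radiated power.
Absorbed: α·S·A_cross = 0.68·2410·0.9127 = 1496 W (cross-section πr²).
Total input = 1496 + 624 = 2120 W.
Radiated: εσ·A_surf·T⁴ with A_surf = 4πr² = 3.651 m².
T⁴ = 2120/(0.36·5.67×10⁻⁸·3.651) = 2.845×10¹⁰ K⁴.

T ≈ 411 K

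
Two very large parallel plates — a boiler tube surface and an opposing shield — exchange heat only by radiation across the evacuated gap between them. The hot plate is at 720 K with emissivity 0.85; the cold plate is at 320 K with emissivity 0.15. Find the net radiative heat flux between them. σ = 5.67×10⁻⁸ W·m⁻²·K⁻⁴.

q ≈ 2140 W/m²

For two infinite grey parallel plates, q = σ(T₁⁴ − T₂⁴)/(1/ε₁ + 1/ε₂ − 1).
T₁⁴ − T₂⁴ = 2.687×10¹¹ − 1.049×10¹⁰ = 2.583×10¹¹ K⁴.
1/ε₁ + 1/ε₂ − 1 = 1.176 + 6.667 − 1 = 6.843.
q = 5.67×10⁻⁸ × 2.583×10¹¹ / 6.843.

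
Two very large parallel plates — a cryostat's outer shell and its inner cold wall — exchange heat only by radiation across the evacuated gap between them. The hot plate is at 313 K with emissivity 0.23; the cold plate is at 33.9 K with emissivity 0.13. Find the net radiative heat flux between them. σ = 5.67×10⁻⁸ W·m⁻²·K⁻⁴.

For two infinite grey parallel plates, q = σ(T₁⁴ − T₂⁴)/(1/ε₁ + 1/ε₂ − 1).
T₁⁴ − T₂⁴ = 9.598×10⁹ − 1.321×10⁶ = 9.597×10⁹ K⁴.
1/ε₁ + 1/ε₂ − 1 = 4.348 + 7.692 − 1 = 11.04.
q = 5.67×10⁻⁸ × 9.597×10⁹ / 11.04.

q ≈ 49.3 W/m²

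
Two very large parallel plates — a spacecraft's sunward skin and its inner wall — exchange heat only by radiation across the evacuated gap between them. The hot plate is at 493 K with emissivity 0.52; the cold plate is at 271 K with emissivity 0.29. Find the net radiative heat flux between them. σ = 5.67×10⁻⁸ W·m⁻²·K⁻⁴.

For two infinite grey parallel plates, q = σ(T₁⁴ − T₂⁴)/(1/ε₁ + 1/ε₂ − 1).
T₁⁴ − T₂⁴ = 5.907×10¹⁰ − 5.394×10⁹ = 5.368×10¹⁰ K⁴.
1/ε₁ + 1/ε₂ − 1 = 1.923 + 3.448 − 1 = 4.371.
q = 5.67×10⁻⁸ × 5.368×10¹⁰ / 4.371.

q ≈ 696 W/m²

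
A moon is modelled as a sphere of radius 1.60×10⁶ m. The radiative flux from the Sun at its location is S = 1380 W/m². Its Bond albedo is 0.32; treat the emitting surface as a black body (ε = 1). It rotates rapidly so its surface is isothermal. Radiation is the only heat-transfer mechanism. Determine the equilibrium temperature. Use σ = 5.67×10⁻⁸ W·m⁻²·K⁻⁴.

At equilibrium, absorbed power = emitted power.
Absorbing cross-section = πr² = 8.042×10¹² m²; emitting surface = 4πr² = 3.217×10¹³ m² (ratio 4).
(1−a)S·A_cross = εσ·A_surf·T⁴  ⇒  T⁴ = (1−a)S/(4σ).
T⁴ = 0.680·1380/(4·5.67×10⁻⁸) = 4.138×10⁹ K⁴.
T = (4.138×10⁹)^(1/4).

T ≈ 254 K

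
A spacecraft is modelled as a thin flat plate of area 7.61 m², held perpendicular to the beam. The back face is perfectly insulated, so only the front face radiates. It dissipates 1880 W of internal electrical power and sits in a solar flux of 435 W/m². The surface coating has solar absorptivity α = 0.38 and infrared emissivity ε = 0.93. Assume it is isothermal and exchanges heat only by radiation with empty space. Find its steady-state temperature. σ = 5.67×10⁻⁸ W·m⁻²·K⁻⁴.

At steady state, absorbed solar power + internal power = radiated power.
Absorbed: α·S·A_cross = 0.38·435·7.610 = 1258 W (cross-section A).
Total input = 1258 + 1880 = 3138 W.
Radiated: εσ·A_surf·T⁴ with A_surf = A = 7.610 m².
T⁴ = 3138/(0.93·5.67×10⁻⁸·7.610) = 7.820×10⁹ K⁴.

T ≈ 297 K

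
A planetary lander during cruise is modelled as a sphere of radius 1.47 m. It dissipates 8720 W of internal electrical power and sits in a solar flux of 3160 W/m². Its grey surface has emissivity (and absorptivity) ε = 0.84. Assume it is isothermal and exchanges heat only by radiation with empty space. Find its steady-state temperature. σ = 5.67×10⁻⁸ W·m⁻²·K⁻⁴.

T ≈ 379 K

At steady state, absorbed solar power + internal power = radiated power.
Absorbed: α·S·A_cross = 0.84·3160·6.789 = 18020 W (cross-section πr²).
Total input = 18020 + 8720 = 26740 W.
Radiated: εσ·A_surf·T⁴ with A_surf = 4πr² = 27.15 m².
T⁴ = 26740/(0.84·5.67×10⁻⁸·27.15) = 2.068×10¹⁰ K⁴.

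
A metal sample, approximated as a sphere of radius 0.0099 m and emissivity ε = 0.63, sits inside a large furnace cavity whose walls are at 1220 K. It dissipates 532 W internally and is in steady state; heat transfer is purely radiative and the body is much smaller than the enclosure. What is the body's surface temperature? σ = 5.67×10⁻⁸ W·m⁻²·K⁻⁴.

For a small grey body in a large enclosure, net radiated power = εσA(T⁴ − T_w⁴).
Steady state: P = εσA(T⁴ − T_w⁴) with A = 4πr² = 0.001232 m².
T⁴ = P/(εσA) + T_w⁴ = 532/(0.63·5.67×10⁻⁸·0.001232) + (1220)⁴
    = 1.209×10¹³ + 2.215×10¹² = 1.431×10¹³ K⁴.

T ≈ 1940 K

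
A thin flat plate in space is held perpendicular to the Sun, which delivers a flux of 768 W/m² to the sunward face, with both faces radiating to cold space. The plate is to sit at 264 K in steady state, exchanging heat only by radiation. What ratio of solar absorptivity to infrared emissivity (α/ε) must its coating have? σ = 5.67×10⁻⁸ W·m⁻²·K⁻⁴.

Balance: αS·A = εσ·2A·T⁴ ⇒ α/ε = 2σT⁴/S.
α/ε = 2·5.67×10⁻⁸·(264)⁴/768 = 2·5.67×10⁻⁸·4.858×10⁹/768.

α/ε ≈ 0.717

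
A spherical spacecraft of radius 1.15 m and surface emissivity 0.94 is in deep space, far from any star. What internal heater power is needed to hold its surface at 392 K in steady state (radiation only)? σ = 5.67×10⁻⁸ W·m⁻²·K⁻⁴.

P = εσ·4πr²·T⁴.
4πr² = 16.62 m²; T⁴ = 2.361×10¹⁰ K⁴.
P = 0.94·5.67×10⁻⁸·16.62·2.361×10¹⁰.

P ≈ 20900 W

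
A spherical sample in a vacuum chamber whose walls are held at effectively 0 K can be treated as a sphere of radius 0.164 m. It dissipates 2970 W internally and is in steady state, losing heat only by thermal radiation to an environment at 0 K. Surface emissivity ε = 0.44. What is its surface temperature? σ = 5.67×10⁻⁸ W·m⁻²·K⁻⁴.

Steady state: internal power = radiated power, P = εσA T⁴.
Radiating area A = 4πr² = 0.3380 m².
T⁴ = P/(εσA) = 2970/(0.44·5.67×10⁻⁸·0.3380) = 3.522×10¹¹ K⁴.
T = (3.522×10¹¹)^(1/4).

T ≈ 770 K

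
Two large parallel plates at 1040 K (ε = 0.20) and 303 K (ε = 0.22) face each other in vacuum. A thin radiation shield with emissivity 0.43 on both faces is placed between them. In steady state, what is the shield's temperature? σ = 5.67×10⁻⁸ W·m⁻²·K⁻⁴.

In steady state the net flux on the hot side equals that on the cold side.
σ(T₁⁴−T_s⁴)/D₁ = σ(T_s⁴−T₂⁴)/D₂, with D₁ = 1/ε₁+1/ε_s−1 = 6.326, D₂ = 1/ε_s+1/ε₂−1 = 5.871.
Solve for T_s⁴: T_s⁴ = (D₂·T₁⁴ + D₁·T₂⁴)/(D₁+D₂) = 5.675×10¹¹ K⁴.

T_s ≈ 868 K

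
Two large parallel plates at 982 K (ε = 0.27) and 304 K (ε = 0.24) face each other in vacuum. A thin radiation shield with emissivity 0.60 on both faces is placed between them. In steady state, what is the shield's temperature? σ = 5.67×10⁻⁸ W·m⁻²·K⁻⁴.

T_s ≈ 838 K

In steady state the net flux on the hot side equals that on the cold side.
σ(T₁⁴−T_s⁴)/D₁ = σ(T_s⁴−T₂⁴)/D₂, with D₁ = 1/ε₁+1/ε_s−1 = 4.370, D₂ = 1/ε_s+1/ε₂−1 = 4.833.
Solve for T_s⁴: T_s⁴ = (D₂·T₁⁴ + D₁·T₂⁴)/(D₁+D₂) = 4.924×10¹¹ K⁴.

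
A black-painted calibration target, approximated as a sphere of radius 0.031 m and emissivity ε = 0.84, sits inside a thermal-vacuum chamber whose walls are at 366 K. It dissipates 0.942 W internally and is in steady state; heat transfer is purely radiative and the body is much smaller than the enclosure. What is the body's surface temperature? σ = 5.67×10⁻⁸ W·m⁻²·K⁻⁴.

For a small grey body in a large enclosure, net radiated power = εσA(T⁴ − T_w⁴).
Steady state: P = εσA(T⁴ − T_w⁴) with A = 4πr² = 0.01208 m².
T⁴ = P/(εσA) + T_w⁴ = 0.942/(0.84·5.67×10⁻⁸·0.01208) + (366)⁴
    = 1.638×10⁹ + 1.794×10¹⁰ = 1.958×10¹⁰ K⁴.

T ≈ 374 K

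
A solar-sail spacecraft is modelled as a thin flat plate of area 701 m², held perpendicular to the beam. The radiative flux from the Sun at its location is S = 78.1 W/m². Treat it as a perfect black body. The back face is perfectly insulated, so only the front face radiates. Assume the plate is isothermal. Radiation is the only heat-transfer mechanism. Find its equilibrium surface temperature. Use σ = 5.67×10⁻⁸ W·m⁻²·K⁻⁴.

At equilibrium, absorbed power = emitted power.
Absorbing cross-section = A = 701.0 m²; emitting surface = A = 701.0 m² (ratio 1).
S·A_cross = εσ·A_surf·T⁴  ⇒  T⁴ = S/(1σ).
T⁴ = 1.00·78.1/(1·5.67×10⁻⁸) = 1.377×10⁹ K⁴.
T = (1.377×10⁹)^(1/4).

T ≈ 193 K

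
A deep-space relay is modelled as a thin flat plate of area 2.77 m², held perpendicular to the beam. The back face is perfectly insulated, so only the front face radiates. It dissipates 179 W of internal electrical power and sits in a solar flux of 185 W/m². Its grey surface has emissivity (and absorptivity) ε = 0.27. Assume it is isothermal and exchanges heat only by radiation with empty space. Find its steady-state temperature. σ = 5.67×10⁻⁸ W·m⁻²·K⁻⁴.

T ≈ 294 K

At steady state, absorbed solar power + internal power = radiated power.
Absorbed: α·S·A_cross = 0.27·185·2.770 = 138.4 W (cross-section A).
Total input = 138.4 + 179 = 317.4 W.
Radiated: εσ·A_surf·T⁴ with A_surf = A = 2.770 m².
T⁴ = 317.4/(0.27·5.67×10⁻⁸·2.770) = 7.484×10⁹ K⁴.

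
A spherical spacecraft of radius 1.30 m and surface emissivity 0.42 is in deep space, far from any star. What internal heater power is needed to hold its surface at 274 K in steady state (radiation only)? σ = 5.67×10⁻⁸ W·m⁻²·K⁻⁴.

P = εσ·4πr²·T⁴.
4πr² = 21.24 m²; T⁴ = 5.636×10⁹ K⁴.
P = 0.42·5.67×10⁻⁸·21.24·5.636×10⁹.

P ≈ 2850 W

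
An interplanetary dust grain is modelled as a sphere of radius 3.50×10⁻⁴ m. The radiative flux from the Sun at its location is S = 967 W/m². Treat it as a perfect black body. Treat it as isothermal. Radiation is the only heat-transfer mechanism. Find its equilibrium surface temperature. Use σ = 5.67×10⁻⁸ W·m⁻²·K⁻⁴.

At equilibrium, absorbed power = emitted power.
Absorbing cross-section = πr² = 3.848×10⁻⁷ m²; emitting surface = 4πr² = 1.539×10⁻⁶ m² (ratio 4).
S·A_cross = εσ·A_surf·T⁴  ⇒  T⁴ = S/(4σ).
T⁴ = 1.00·967/(4·5.67×10⁻⁸) = 4.264×10⁹ K⁴.
T = (4.264×10⁹)^(1/4).

T ≈ 256 K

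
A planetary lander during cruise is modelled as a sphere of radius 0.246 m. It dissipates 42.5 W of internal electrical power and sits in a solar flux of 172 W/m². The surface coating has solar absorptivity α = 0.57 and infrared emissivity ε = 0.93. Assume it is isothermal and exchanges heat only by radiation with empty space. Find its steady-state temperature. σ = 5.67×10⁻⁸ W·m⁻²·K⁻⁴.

At steady state, absorbed solar power + internal power = radiated power.
Absorbed: α·S·A_cross = 0.57·172·0.1901 = 18.64 W (cross-section πr²).
Total input = 18.64 + 42.5 = 61.14 W.
Radiated: εσ·A_surf·T⁴ with A_surf = 4πr² = 0.7605 m².
T⁴ = 61.14/(0.93·5.67×10⁻⁸·0.7605) = 1.525×10⁹ K⁴.

T ≈ 198 K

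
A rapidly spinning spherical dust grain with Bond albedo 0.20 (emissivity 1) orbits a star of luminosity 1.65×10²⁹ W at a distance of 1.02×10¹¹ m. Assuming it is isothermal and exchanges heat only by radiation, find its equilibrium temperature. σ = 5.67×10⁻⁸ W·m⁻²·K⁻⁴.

T ≈ 1450 K

First find the stellar flux at distance d: S = L/(4πd²) = 1.65×10²⁹/(4π·(1.02×10¹¹)²) = 1.262×10⁶ W/m².
For an isothermal sphere, absorbed (1−a)S·πr² = emitted σ·4πr²·T⁴, so T⁴ = (1−a)S/(4σ).
T⁴ = 0.800·1.262×10⁶/(4·5.67×10⁻⁸) = 4.452×10¹² K⁴.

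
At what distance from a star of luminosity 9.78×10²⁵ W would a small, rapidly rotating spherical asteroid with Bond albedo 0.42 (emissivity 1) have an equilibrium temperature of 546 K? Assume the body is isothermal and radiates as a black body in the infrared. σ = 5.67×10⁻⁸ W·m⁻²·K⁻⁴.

For an isothermal black-emitting sphere, (1−a)S·πr² = σ·4πr²·T⁴ ⇒ S = 4σT⁴/(1−a).
S = 4·5.67×10⁻⁸·(546)⁴/0.580 = 34750 W/m².
Flux falls as S = L/(4πd²), so d = √(L/(4πS)) = √(9.78×10²⁵/(4π·34750)).

d ≈ 1.50×10¹⁰ m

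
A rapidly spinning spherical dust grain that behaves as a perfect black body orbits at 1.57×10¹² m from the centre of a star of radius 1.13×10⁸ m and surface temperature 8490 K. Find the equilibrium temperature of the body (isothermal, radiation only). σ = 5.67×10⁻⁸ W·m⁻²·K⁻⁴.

The star's surface emits σT_*⁴; at distance d the flux is S = σT_*⁴(R_*/d)².
S = 5.67×10⁻⁸·(8490)⁴·(1.13×10⁸/1.57×10¹²)² = 1.526 W/m².
For an isothermal sphere T⁴ = (1−a)S/(4σ) = 6.729×10⁶ K⁴.

T ≈ 50.9 K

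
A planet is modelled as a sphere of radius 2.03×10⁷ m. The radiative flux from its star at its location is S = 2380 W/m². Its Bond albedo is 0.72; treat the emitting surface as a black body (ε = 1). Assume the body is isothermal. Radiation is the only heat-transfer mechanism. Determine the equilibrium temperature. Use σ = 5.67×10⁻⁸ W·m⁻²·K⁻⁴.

T ≈ 233 K

At equilibrium, absorbed power = emitted power.
Absorbing cross-section = πr² = 1.295×10¹⁵ m²; emitting surface = 4πr² = 5.178×10¹⁵ m² (ratio 4).
(1−a)S·A_cross = εσ·A_surf·T⁴  ⇒  T⁴ = (1−a)S/(4σ).
T⁴ = 0.280·2380/(4·5.67×10⁻⁸) = 2.938×10⁹ K⁴.
T = (2.938×10⁹)^(1/4).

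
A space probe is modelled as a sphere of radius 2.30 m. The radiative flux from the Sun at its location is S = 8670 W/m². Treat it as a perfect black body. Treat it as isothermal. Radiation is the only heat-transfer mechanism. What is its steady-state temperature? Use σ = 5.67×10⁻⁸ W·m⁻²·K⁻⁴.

T ≈ 442 K

At equilibrium, absorbed power = emitted power.
Absorbing cross-section = πr² = 16.62 m²; emitting surface = 4πr² = 66.48 m² (ratio 4).
S·A_cross = εσ·A_surf·T⁴  ⇒  T⁴ = S/(4σ).
T⁴ = 1.00·8670/(4·5.67×10⁻⁸) = 3.823×10¹⁰ K⁴.
T = (3.823×10¹⁰)^(1/4).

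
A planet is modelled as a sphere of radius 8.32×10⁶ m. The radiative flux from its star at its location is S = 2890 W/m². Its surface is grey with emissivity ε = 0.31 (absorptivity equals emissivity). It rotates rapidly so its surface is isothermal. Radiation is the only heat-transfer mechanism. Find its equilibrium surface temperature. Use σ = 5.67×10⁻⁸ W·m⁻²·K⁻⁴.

T ≈ 336 K

At equilibrium, absorbed power = emitted power.
Absorbing cross-section = πr² = 2.175×10¹⁴ m²; emitting surface = 4πr² = 8.699×10¹⁴ m² (ratio 4).
εS·A_cross = εσ·A_surf·T⁴  ⇒  T⁴ = S/(4σ)   (ε cancels).
T⁴ = 2890/(4·5.67×10⁻⁸) = 1.274×10¹⁰ K⁴.
T = (1.274×10¹⁰)^(1/4).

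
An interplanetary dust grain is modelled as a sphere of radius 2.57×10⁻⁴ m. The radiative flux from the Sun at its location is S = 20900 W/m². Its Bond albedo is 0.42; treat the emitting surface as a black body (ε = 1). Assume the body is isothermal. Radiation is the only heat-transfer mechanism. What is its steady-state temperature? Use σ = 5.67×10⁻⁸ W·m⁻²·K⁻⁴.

T ≈ 481 K

At equilibrium, absorbed power = emitted power.
Absorbing cross-section = πr² = 2.075×10⁻⁷ m²; emitting surface = 4πr² = 8.300×10⁻⁷ m² (ratio 4).
(1−a)S·A_cross = εσ·A_surf·T⁴  ⇒  T⁴ = (1−a)S/(4σ).
T⁴ = 0.580·20900/(4·5.67×10⁻⁸) = 5.345×10¹⁰ K⁴.
T = (5.345×10¹⁰)^(1/4).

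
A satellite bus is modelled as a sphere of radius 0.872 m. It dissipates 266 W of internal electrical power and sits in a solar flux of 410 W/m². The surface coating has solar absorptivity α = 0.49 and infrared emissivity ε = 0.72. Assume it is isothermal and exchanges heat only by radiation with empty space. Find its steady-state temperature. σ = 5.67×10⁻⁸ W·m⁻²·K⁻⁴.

T ≈ 209 K

At steady state, absorbed solar power + internal power = radiated power.
Absorbed: α·S·A_cross = 0.49·410·2.389 = 479.9 W (cross-section πr²).
Total input = 479.9 + 266 = 745.9 W.
Radiated: εσ·A_surf·T⁴ with A_surf = 4πr² = 9.555 m².
T⁴ = 745.9/(0.72·5.67×10⁻⁸·9.555) = 1.912×10⁹ K⁴.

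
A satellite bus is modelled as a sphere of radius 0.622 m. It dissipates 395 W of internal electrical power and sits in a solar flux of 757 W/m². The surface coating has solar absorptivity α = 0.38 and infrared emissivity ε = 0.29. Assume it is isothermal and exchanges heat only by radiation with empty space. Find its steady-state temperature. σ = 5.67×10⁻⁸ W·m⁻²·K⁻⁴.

At steady state, absorbed solar power + internal power = radiated power.
Absorbed: α·S·A_cross = 0.38·757·1.215 = 349.6 W (cross-section πr²).
Total input = 349.6 + 395 = 744.6 W.
Radiated: εσ·A_surf·T⁴ with A_surf = 4πr² = 4.862 m².
T⁴ = 744.6/(0.29·5.67×10⁻⁸·4.862) = 9.315×10⁹ K⁴.

T ≈ 311 K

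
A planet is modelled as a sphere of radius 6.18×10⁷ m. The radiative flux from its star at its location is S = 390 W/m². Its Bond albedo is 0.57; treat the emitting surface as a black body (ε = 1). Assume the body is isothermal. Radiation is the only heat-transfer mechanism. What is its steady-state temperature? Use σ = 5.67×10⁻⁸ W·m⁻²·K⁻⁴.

At equilibrium, absorbed power = emitted power.
Absorbing cross-section = πr² = 1.200×10¹⁶ m²; emitting surface = 4πr² = 4.799×10¹⁶ m² (ratio 4).
(1−a)S·A_cross = εσ·A_surf·T⁴  ⇒  T⁴ = (1−a)S/(4σ).
T⁴ = 0.430·390/(4·5.67×10⁻⁸) = 7.394×10⁸ K⁴.
T = (7.394×10⁸)^(1/4).

T ≈ 165 K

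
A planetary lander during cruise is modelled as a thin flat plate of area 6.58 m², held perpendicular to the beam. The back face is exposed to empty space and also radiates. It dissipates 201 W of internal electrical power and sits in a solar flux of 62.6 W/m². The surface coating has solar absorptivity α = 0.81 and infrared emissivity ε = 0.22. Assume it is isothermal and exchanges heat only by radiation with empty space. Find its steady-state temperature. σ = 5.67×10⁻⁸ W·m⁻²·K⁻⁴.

T ≈ 239 K

At steady state, absorbed solar power + internal power = radiated power.
Absorbed: α·S·A_cross = 0.81·62.6·6.580 = 333.6 W (cross-section A).
Total input = 333.6 + 201 = 534.6 W.
Radiated: εσ·A_surf·T⁴ with A_surf = 2A = 13.16 m².
T⁴ = 534.6/(0.22·5.67×10⁻⁸·13.16) = 3.257×10⁹ K⁴.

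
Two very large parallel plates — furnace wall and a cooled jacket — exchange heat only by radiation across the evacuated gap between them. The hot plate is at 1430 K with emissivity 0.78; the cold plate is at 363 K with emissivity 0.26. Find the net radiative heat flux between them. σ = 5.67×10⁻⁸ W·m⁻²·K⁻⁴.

q ≈ 57200 W/m²

For two infinite grey parallel plates, q = σ(T₁⁴ − T₂⁴)/(1/ε₁ + 1/ε₂ − 1).
T₁⁴ − T₂⁴ = 4.182×10¹² − 1.736×10¹⁰ = 4.164×10¹² K⁴.
1/ε₁ + 1/ε₂ − 1 = 1.282 + 3.846 − 1 = 4.128.
q = 5.67×10⁻⁸ × 4.164×10¹² / 4.128.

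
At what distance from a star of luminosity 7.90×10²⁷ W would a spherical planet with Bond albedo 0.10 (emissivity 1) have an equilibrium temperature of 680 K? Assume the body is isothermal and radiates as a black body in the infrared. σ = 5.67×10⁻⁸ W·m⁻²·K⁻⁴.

For an isothermal black-emitting sphere, (1−a)S·πr² = σ·4πr²·T⁴ ⇒ S = 4σT⁴/(1−a).
S = 4·5.67×10⁻⁸·(680)⁴/0.900 = 53880 W/m².
Flux falls as S = L/(4πd²), so d = √(L/(4πS)) = √(7.90×10²⁷/(4π·53880)).

d ≈ 1.08×10¹¹ m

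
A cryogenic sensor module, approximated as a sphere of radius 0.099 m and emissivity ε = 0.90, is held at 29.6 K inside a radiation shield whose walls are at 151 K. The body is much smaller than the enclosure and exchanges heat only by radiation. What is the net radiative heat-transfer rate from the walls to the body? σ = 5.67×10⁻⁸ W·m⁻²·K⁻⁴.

For a small grey body in a large enclosure: P_net = εσA(T_body⁴ − T_wall⁴).
A = 4πr² = 0.1232 m²; T_body⁴ − T_wall⁴ = 7.677×10⁵ − 5.199×10⁸ = -5.191×10⁸ K⁴.
|P_net| = 0.90·5.67×10⁻⁸·0.1232·5.191×10⁸.

P_net ≈ 3.26 W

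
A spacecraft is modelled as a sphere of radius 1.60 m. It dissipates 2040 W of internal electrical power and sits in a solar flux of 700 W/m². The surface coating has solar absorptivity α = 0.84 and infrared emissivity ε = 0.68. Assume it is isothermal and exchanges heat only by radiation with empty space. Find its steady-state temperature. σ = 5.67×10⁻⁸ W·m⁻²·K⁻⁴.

T ≈ 272 K

At steady state, absorbed solar power + internal power = radiated power.
Absorbed: α·S·A_cross = 0.84·700·8.042 = 4729 W (cross-section πr²).
Total input = 4729 + 2040 = 6769 W.
Radiated: εσ·A_surf·T⁴ with A_surf = 4πr² = 32.17 m².
T⁴ = 6769/(0.68·5.67×10⁻⁸·32.17) = 5.457×10⁹ K⁴.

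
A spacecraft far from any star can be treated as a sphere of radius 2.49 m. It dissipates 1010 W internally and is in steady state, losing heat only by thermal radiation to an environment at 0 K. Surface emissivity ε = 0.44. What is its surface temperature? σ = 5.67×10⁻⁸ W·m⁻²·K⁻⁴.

T ≈ 151 K

Steady state: internal power = radiated power, P = εσA T⁴.
Radiating area A = 4πr² = 77.91 m².
T⁴ = P/(εσA) = 1010/(0.44·5.67×10⁻⁸·77.91) = 5.196×10⁸ K⁴.
T = (5.196×10⁸)^(1/4).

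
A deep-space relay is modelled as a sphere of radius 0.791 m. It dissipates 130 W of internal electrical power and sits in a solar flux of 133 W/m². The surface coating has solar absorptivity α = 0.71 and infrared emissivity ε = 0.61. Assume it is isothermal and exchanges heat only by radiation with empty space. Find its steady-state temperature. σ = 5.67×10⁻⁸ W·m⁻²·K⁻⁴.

T ≈ 185 K

At steady state, absorbed solar power + internal power = radiated power.
Absorbed: α·S·A_cross = 0.71·133·1.966 = 185.6 W (cross-section πr²).
Total input = 185.6 + 130 = 315.6 W.
Radiated: εσ·A_surf·T⁴ with A_surf = 4πr² = 7.863 m².
T⁴ = 315.6/(0.61·5.67×10⁻⁸·7.863) = 1.161×10⁹ K⁴.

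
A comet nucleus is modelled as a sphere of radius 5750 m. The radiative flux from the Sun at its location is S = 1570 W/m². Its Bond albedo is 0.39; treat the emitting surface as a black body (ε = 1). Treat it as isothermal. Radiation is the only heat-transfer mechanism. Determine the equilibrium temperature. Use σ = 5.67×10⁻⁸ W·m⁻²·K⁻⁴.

At equilibrium, absorbed power = emitted power.
Absorbing cross-section = πr² = 1.039×10⁸ m²; emitting surface = 4πr² = 4.155×10⁸ m² (ratio 4).
(1−a)S·A_cross = εσ·A_surf·T⁴  ⇒  T⁴ = (1−a)S/(4σ).
T⁴ = 0.610·1570/(4·5.67×10⁻⁸) = 4.223×10⁹ K⁴.
T = (4.223×10⁹)^(1/4).

T ≈ 255 K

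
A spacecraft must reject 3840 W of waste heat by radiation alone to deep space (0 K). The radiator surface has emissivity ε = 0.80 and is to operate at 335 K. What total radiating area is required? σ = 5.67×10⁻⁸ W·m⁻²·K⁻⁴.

A ≈ 6.72 m²

P = εσA T⁴ ⇒ A = P/(εσT⁴).
T⁴ = 1.259×10¹⁰ K⁴.
A = 3840/(0.80 × 5.67×10⁻⁸ × 1.259×10¹⁰).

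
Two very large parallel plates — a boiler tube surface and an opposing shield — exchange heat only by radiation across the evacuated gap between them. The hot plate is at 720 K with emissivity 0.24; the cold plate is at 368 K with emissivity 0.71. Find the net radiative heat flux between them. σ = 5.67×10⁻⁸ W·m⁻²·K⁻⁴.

q ≈ 3100 W/m²

For two infinite grey parallel plates, q = σ(T₁⁴ − T₂⁴)/(1/ε₁ + 1/ε₂ − 1).
T₁⁴ − T₂⁴ = 2.687×10¹¹ − 1.834×10¹⁰ = 2.504×10¹¹ K⁴.
1/ε₁ + 1/ε₂ − 1 = 4.167 + 1.408 − 1 = 4.575.
q = 5.67×10⁻⁸ × 2.504×10¹¹ / 4.575.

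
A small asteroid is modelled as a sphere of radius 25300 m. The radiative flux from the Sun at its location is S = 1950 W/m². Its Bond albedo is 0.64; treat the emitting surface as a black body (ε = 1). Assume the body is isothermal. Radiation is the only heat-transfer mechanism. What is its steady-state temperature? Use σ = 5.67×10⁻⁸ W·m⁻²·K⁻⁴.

T ≈ 236 K

At equilibrium, absorbed power = emitted power.
Absorbing cross-section = πr² = 2.011×10⁹ m²; emitting surface = 4πr² = 8.044×10⁹ m² (ratio 4).
(1−a)S·A_cross = εσ·A_surf·T⁴  ⇒  T⁴ = (1−a)S/(4σ).
T⁴ = 0.360·1950/(4·5.67×10⁻⁸) = 3.095×10⁹ K⁴.
T = (3.095×10⁹)^(1/4).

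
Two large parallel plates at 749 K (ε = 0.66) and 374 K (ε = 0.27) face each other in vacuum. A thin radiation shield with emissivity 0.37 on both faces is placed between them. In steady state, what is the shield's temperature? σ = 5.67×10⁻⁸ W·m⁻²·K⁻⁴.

T_s ≈ 673 K

In steady state the net flux on the hot side equals that on the cold side.
σ(T₁⁴−T_s⁴)/D₁ = σ(T_s⁴−T₂⁴)/D₂, with D₁ = 1/ε₁+1/ε_s−1 = 3.218, D₂ = 1/ε_s+1/ε₂−1 = 5.406.
Solve for T_s⁴: T_s⁴ = (D₂·T₁⁴ + D₁·T₂⁴)/(D₁+D₂) = 2.046×10¹¹ K⁴.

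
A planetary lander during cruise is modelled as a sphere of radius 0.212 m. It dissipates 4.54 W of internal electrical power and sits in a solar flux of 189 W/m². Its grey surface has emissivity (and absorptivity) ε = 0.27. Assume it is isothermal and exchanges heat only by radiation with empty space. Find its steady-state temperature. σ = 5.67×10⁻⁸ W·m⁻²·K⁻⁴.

T ≈ 192 K

At steady state, absorbed solar power + internal power = radiated power.
Absorbed: α·S·A_cross = 0.27·189·0.1412 = 7.205 W (cross-section πr²).
Total input = 7.205 + 4.54 = 11.75 W.
Radiated: εσ·A_surf·T⁴ with A_surf = 4πr² = 0.5648 m².
T⁴ = 11.75/(0.27·5.67×10⁻⁸·0.5648) = 1.358×10⁹ K⁴.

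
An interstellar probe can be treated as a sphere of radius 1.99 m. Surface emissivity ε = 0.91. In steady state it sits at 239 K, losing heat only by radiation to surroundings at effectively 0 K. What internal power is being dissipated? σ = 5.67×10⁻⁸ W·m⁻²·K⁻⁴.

Steady state: P = εσA T⁴.
A = 4πr² = 49.76 m²; T⁴ = (239)⁴ = 3.263×10⁹ K⁴.
P = 0.91 × 5.67×10⁻⁸ × 49.76 × 3.263×10⁹.

P ≈ 8380 W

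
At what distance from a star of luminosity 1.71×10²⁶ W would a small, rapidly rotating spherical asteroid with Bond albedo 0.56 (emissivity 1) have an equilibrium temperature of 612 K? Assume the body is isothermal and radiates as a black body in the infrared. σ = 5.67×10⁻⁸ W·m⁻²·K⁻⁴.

For an isothermal black-emitting sphere, (1−a)S·πr² = σ·4πr²·T⁴ ⇒ S = 4σT⁴/(1−a).
S = 4·5.67×10⁻⁸·(612)⁴/0.440 = 72310 W/m².
Flux falls as S = L/(4πd²), so d = √(L/(4πS)) = √(1.71×10²⁶/(4π·72310)).

d ≈ 1.37×10¹⁰ m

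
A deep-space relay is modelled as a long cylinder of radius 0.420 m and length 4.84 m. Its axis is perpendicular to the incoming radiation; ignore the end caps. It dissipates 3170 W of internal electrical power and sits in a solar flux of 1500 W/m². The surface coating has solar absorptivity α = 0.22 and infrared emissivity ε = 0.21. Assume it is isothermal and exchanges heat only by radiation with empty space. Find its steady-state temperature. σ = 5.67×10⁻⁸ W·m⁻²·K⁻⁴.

At steady state, absorbed solar power + internal power = radiated power.
Absorbed: α·S·A_cross = 0.22·1500·4.066 = 1342 W (cross-section 2rL).
Total input = 1342 + 3170 = 4512 W.
Radiated: εσ·A_surf·T⁴ with A_surf = 2πrL = 12.77 m².
T⁴ = 4512/(0.21·5.67×10⁻⁸·12.77) = 2.967×10¹⁰ K⁴.

T ≈ 415 K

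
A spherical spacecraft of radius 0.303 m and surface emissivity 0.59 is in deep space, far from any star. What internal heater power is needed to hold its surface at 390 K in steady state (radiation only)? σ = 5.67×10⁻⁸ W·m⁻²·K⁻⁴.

P ≈ 893 W

P = εσ·4πr²·T⁴.
4πr² = 1.154 m²; T⁴ = 2.313×10¹⁰ K⁴.
P = 0.59·5.67×10⁻⁸·1.154·2.313×10¹⁰.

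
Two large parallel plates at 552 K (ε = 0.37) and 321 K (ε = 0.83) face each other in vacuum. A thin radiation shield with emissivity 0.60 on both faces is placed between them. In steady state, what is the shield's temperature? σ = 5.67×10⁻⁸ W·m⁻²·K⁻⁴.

In steady state the net flux on the hot side equals that on the cold side.
σ(T₁⁴−T_s⁴)/D₁ = σ(T_s⁴−T₂⁴)/D₂, with D₁ = 1/ε₁+1/ε_s−1 = 3.369, D₂ = 1/ε_s+1/ε₂−1 = 1.871.
Solve for T_s⁴: T_s⁴ = (D₂·T₁⁴ + D₁·T₂⁴)/(D₁+D₂) = 3.998×10¹⁰ K⁴.

T_s ≈ 447 K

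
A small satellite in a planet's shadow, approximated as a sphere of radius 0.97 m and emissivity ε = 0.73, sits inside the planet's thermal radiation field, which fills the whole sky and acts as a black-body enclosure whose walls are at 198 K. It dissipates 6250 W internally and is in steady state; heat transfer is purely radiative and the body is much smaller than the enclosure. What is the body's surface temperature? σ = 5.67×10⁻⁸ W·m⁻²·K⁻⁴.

For a small grey body in a large enclosure, net radiated power = εσA(T⁴ − T_w⁴).
Steady state: P = εσA(T⁴ − T_w⁴) with A = 4πr² = 11.82 m².
T⁴ = P/(εσA) + T_w⁴ = 6250/(0.73·5.67×10⁻⁸·11.82) + (198)⁴
    = 1.277×10¹⁰ + 1.537×10⁹ = 1.431×10¹⁰ K⁴.

T ≈ 346 K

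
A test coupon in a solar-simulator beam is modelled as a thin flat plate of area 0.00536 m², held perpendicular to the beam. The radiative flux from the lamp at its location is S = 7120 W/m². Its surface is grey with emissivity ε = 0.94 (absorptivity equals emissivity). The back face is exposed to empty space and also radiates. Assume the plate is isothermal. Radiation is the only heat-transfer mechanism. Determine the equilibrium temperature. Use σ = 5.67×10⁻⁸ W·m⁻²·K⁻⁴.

T ≈ 501 K

At equilibrium, absorbed power = emitted power.
Absorbing cross-section = A = 0.005360 m²; emitting surface = 2A = 0.01072 m² (ratio 2).
εS·A_cross = εσ·A_surf·T⁴  ⇒  T⁴ = S/(2σ)   (ε cancels).
T⁴ = 7120/(2·5.67×10⁻⁸) = 6.279×10¹⁰ K⁴.
T = (6.279×10¹⁰)^(1/4).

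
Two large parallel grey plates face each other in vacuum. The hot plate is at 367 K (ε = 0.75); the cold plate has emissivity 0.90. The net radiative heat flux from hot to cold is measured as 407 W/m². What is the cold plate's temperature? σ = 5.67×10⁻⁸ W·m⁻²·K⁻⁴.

q = σ(T₁⁴ − T₂⁴)/(1/ε₁ + 1/ε₂ − 1); denominator = 1.444.
T₂⁴ = T₁⁴ − q·(1/ε₁+1/ε₂−1)/σ = 1.814×10¹⁰ − 407·1.444/5.67×10⁻⁸
    = 7.773×10⁹ K⁴.

T₂ ≈ 297 K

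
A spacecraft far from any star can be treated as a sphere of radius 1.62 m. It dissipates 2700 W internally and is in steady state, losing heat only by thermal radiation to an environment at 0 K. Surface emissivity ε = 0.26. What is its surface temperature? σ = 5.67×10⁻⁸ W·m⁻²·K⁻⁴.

T ≈ 273 K

Steady state: internal power = radiated power, P = εσA T⁴.
Radiating area A = 4πr² = 32.98 m².
T⁴ = P/(εσA) = 2700/(0.26·5.67×10⁻⁸·32.98) = 5.554×10⁹ K⁴.
T = (5.554×10⁹)^(1/4).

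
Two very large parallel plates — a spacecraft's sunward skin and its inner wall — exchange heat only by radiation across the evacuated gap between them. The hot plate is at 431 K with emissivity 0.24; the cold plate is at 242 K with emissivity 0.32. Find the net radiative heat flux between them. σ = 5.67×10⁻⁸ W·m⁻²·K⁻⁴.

q ≈ 280 W/m²

For two infinite grey parallel plates, q = σ(T₁⁴ − T₂⁴)/(1/ε₁ + 1/ε₂ − 1).
T₁⁴ − T₂⁴ = 3.451×10¹⁰ − 3.430×10⁹ = 3.108×10¹⁰ K⁴.
1/ε₁ + 1/ε₂ − 1 = 4.167 + 3.125 − 1 = 6.292.
q = 5.67×10⁻⁸ × 3.108×10¹⁰ / 6.292.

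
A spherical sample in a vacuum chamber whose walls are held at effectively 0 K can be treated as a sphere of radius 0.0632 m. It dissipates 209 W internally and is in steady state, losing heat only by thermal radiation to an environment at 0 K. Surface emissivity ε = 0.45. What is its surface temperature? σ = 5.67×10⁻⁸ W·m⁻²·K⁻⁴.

T ≈ 636 K

Steady state: internal power = radiated power, P = εσA T⁴.
Radiating area A = 4πr² = 0.05019 m².
T⁴ = P/(εσA) = 209/(0.45·5.67×10⁻⁸·0.05019) = 1.632×10¹¹ K⁴.
T = (1.632×10¹¹)^(1/4).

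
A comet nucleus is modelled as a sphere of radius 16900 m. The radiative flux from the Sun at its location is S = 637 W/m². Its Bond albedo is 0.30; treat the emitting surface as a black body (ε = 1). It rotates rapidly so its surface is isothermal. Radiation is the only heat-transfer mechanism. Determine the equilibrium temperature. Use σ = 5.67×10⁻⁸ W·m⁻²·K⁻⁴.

At equilibrium, absorbed power = emitted power.
Absorbing cross-section = πr² = 8.973×10⁸ m²; emitting surface = 4πr² = 3.589×10⁹ m² (ratio 4).
(1−a)S·A_cross = εσ·A_surf·T⁴  ⇒  T⁴ = (1−a)S/(4σ).
T⁴ = 0.700·637/(4·5.67×10⁻⁸) = 1.966×10⁹ K⁴.
T = (1.966×10⁹)^(1/4).

T ≈ 211 K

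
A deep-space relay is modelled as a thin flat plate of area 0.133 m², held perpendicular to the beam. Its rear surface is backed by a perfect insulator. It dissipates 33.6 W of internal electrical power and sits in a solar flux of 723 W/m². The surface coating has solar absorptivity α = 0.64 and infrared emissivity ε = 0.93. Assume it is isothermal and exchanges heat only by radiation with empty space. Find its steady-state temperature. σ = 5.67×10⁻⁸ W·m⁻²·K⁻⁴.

At steady state, absorbed solar power + internal power = radiated power.
Absorbed: α·S·A_cross = 0.64·723·0.1330 = 61.54 W (cross-section A).
Total input = 61.54 + 33.6 = 95.14 W.
Radiated: εσ·A_surf·T⁴ with A_surf = A = 0.1330 m².
T⁴ = 95.14/(0.93·5.67×10⁻⁸·0.1330) = 1.357×10¹⁰ K⁴.

T ≈ 341 K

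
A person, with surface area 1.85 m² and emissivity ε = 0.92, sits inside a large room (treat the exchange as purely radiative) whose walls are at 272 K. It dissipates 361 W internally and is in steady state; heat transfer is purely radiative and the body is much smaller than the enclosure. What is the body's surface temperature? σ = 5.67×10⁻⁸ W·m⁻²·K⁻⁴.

T ≈ 310 K

For a small grey body in a large enclosure, net radiated power = εσA(T⁴ − T_w⁴).
Steady state: P = εσA(T⁴ − T_w⁴) with A = 1.85 m².
T⁴ = P/(εσA) + T_w⁴ = 361/(0.92·5.67×10⁻⁸·1.850) + (272)⁴
    = 3.741×10⁹ + 5.474×10⁹ = 9.214×10⁹ K⁴.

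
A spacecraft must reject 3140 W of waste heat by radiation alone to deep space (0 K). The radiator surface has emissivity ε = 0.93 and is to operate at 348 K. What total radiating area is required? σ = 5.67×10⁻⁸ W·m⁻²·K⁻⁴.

A ≈ 4.06 m²

P = εσA T⁴ ⇒ A = P/(εσT⁴).
T⁴ = 1.467×10¹⁰ K⁴.
A = 3140/(0.93 × 5.67×10⁻⁸ × 1.467×10¹⁰).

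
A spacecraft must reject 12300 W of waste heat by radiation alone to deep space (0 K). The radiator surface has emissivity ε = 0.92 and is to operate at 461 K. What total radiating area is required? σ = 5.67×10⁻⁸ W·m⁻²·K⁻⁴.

A ≈ 5.22 m²

P = εσA T⁴ ⇒ A = P/(εσT⁴).
T⁴ = 4.517×10¹⁰ K⁴.
A = 12300/(0.92 × 5.67×10⁻⁸ × 4.517×10¹⁰).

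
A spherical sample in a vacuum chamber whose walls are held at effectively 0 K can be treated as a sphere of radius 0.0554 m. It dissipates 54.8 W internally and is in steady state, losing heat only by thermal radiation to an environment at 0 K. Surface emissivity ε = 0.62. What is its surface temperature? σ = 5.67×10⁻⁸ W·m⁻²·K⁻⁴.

T ≈ 448 K

Steady state: internal power = radiated power, P = εσA T⁴.
Radiating area A = 4πr² = 0.03857 m².
T⁴ = P/(εσA) = 54.8/(0.62·5.67×10⁻⁸·0.03857) = 4.042×10¹⁰ K⁴.
T = (4.042×10¹⁰)^(1/4).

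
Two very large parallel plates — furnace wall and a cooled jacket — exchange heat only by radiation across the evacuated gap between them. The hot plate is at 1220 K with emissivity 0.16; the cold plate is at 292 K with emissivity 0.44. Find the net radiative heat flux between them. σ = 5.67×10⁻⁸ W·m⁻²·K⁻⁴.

For two infinite grey parallel plates, q = σ(T₁⁴ − T₂⁴)/(1/ε₁ + 1/ε₂ − 1).
T₁⁴ − T₂⁴ = 2.215×10¹² − 7.270×10⁹ = 2.208×10¹² K⁴.
1/ε₁ + 1/ε₂ − 1 = 6.250 + 2.273 − 1 = 7.523.
q = 5.67×10⁻⁸ × 2.208×10¹² / 7.523.

q ≈ 16600 W/m²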